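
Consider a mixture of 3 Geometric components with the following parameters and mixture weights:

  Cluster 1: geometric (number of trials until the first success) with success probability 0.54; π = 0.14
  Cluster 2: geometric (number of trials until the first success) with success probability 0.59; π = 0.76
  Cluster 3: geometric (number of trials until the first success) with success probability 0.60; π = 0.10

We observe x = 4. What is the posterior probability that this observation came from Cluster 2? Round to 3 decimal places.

0.734

By Bayes' theorem, P(k | x) = π_k f_k(x) / Σ_j π_j f_j(x).
Component likelihoods at x = 4:
  L_1 = 0.54·(1−0.54)^3 = 0.54·0.097336 = 0.0525614
  L_2 = 0.59·(1−0.59)^3 = 0.59·0.068921 = 0.0406634
  L_3 = 0.60·(1−0.60)^3 = 0.60·0.064 = 0.0384
Multiply by the mixture weights:
  π_1·L_1 = 0.14 × 0.0525614 = 0.0073586
  π_2·L_2 = 0.76 × 0.0406634 = 0.0309042
  π_3·L_3 = 0.10 × 0.0384 = 0.00384
Evidence: 0.0073586 + 0.0309042 + 0.00384 = 0.0421028
So the posterior for Cluster 2 is 0.0309042 / 0.0421028 ≈ 0.734.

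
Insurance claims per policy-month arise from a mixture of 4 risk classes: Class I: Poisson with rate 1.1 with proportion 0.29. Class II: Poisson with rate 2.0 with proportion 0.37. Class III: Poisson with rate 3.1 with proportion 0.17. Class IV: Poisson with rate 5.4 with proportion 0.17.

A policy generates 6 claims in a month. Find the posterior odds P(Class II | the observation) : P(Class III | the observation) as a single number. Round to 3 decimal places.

Only the two components matter; the odds are (π_i f_i(x)) / (π_j f_j(x)).
Evaluate each component's likelihood at the observed value:
  f_I = e^(−1.1)·1.1^6/6! = 0.00081903
  f_II = e^(−2.0)·2.0^6/6! = 0.0120298
  f_III = e^(−3.1)·3.1^6/6! = 0.0555296
  f_IV = e^(−5.4)·5.4^6/6! = 0.155539
Odds = (0.37/0.17) × (0.0120298/0.0555296) = 2.17647 × 0.216638 ≈ 0.472

0.472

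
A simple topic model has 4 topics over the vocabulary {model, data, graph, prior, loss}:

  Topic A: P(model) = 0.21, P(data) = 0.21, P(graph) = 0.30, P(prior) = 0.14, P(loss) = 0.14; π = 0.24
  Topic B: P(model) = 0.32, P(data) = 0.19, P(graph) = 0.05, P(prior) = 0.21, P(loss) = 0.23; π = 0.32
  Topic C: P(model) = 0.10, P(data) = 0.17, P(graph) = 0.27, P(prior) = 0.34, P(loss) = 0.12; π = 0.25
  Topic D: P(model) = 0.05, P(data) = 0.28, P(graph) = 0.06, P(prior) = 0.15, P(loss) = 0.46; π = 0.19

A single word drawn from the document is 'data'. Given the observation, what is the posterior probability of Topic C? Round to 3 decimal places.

0.205

Posterior ∝ prior × likelihood, so P(k | x) ∝ π_k f_k(x); normalise over all components.
Categorical probabilities:
  p_A = P(data | comp) = 0.21
  p_B = P(data | comp) = 0.19
  p_C = P(data | comp) = 0.17
  p_D = P(data | comp) = 0.28
Prior × likelihood for each component:
  π_A·p_A = 0.24 × 0.21 = 0.0504
  π_B·p_B = 0.32 × 0.19 = 0.0608
  π_C·p_C = 0.25 × 0.17 = 0.0425
  π_D·p_D = 0.19 × 0.28 = 0.0532
Normaliser: 0.0504 + 0.0608 + 0.0425 + 0.0532 = 0.2069
Responsibility of Topic C: 0.0425 / 0.2069 ≈ 0.205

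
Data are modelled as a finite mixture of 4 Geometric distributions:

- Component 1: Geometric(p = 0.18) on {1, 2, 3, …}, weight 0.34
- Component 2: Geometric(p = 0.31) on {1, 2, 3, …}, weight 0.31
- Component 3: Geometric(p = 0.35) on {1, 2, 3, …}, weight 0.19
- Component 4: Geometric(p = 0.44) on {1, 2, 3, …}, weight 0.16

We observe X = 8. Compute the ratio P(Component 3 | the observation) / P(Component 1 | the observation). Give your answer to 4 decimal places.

0.2137

Since P(k|x) ∝ π_k f_k(x), the posterior odds are π_i f_i(x) / (π_j f_j(x)).
Geometric probabilities:
  f_1 = 0.18·(1−0.18)^7 = 0.18·0.249285 = 0.0448714
  f_2 = 0.31·(1−0.31)^7 = 0.31·0.0744635 = 0.0230837
  f_3 = 0.35·(1−0.35)^7 = 0.35·0.0490223 = 0.0171578
  f_4 = 0.44·(1−0.44)^7 = 0.44·0.0172709 = 0.00759922
Odds = (0.19/0.34) × (0.0171578/0.0448714) = 0.558824 × 0.382377 ≈ 0.2137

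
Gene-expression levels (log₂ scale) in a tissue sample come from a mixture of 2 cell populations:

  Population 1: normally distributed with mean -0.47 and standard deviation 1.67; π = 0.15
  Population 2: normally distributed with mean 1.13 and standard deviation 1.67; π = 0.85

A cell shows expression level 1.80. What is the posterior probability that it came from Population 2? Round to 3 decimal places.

By Bayes' theorem, P(k | x) = w_k f_k(x) / Σ_j w_j f_j(x).
Component likelihoods at x = 1.80:
  p_1 = (1/(1.67·√(2π)))·exp(−(1.80−-0.47)²/(2·1.67²)) = 0.238888·exp(-0.92382) = 0.094838
  p_2 = (1/(1.67·√(2π)))·exp(−(1.80−1.13)²/(2·1.67²)) = 0.238888·exp(-0.08048) = 0.220415
Unnormalised posteriors:
  w_1·p_1 = 0.15 × 0.094838 = 0.0142257
  w_2·p_2 = 0.85 × 0.220415 = 0.187353
Sum: 0.0142257 + 0.187353 = 0.201579
So the posterior for Population 2 is 0.187353 / 0.201579 ≈ 0.929.

0.929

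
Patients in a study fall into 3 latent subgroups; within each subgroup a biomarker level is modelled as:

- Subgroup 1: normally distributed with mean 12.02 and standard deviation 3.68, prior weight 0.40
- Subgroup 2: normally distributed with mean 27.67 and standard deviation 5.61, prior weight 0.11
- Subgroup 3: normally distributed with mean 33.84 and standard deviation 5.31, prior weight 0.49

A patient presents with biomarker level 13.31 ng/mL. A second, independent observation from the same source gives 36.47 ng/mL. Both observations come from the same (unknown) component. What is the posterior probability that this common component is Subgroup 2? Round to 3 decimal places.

By Bayes' theorem, P(k | x) = π_k f_k(x) / Σ_j π_j f_j(x).
Since both observations come from the same component, the likelihood for component k is f_k(x₁)·f_k(x₂).
  f_1 = [0.101948] × [2.81531e-11] = 2.87015e-12
  f_2 = [0.00268638] × [0.0207796] = 5.58219e-05
  f_3 = [4.26438e-05] × [0.0664578] = 2.83401e-06
Weight by the priors:
  π_1·f_1 = 0.40 × 2.87015e-12 = 1.14806e-12
  π_2·f_2 = 0.11 × 5.58219e-05 = 6.14041e-06
  π_3·f_3 = 0.49 × 2.83401e-06 = 1.38867e-06
Marginal: 1.14806e-12 + 6.14041e-06 + 1.38867e-06 = 7.52908e-06
So the posterior for Subgroup 2 is 6.14041e-06 / 7.52908e-06 ≈ 0.816.

0.816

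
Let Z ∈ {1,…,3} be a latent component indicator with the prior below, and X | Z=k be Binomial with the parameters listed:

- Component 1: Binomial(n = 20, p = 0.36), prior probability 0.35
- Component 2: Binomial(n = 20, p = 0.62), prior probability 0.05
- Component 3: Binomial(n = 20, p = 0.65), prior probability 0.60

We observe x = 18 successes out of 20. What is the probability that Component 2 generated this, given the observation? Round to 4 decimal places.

By Bayes' theorem, P(k | x) = w_k f_k(x) / Σ_j w_j f_j(x).
Component likelihoods at x = 18 successes out of 20:
  p_1 = C(20,18)·0.36^18·0.64^2 = 190·1.03144e-08·0.4096 = 8.0271e-07
  p_2 = C(20,18)·0.62^18·0.38^2 = 190·0.000183253·0.1444 = 0.00502772
  p_3 = C(20,18)·0.65^18·0.35^2 = 190·0.000428983·0.1225 = 0.00998459
Multiply by the mixture weights:
  w_1·p_1 = 0.35 × 8.0271e-07 = 2.80948e-07
  w_2·p_2 = 0.05 × 0.00502772 = 0.000251386
  w_3·p_3 = 0.60 × 0.00998459 = 0.00599075
Marginal: 2.80948e-07 + 0.000251386 + 0.00599075 = 0.00624242
P(Component 2 | data) ≈ 0.0403

0.0403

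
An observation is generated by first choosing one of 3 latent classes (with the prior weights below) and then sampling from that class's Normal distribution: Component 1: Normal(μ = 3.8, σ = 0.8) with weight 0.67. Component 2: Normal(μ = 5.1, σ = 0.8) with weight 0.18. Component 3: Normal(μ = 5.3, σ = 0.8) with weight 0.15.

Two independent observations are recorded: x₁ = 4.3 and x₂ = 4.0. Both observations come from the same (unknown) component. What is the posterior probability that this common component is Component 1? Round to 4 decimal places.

Posterior ∝ prior × likelihood, so P(k | x) ∝ P(Z=k) f_k(x); normalise over all components.
Since both observations come from the same component, the likelihood for component k is f_k(x₁)·f_k(x₂).
  p_1 = [0.410201] × [0.483335] = 0.198265
  p_2 = [0.302463] × [0.193765] = 0.0586069
  p_3 = [0.228311] × [0.133173] = 0.0304049
Multiply by the mixture weights:
  P(Z=1)·p_1 = 0.67 × 0.198265 = 0.132837
  P(Z=2)·p_2 = 0.18 × 0.0586069 = 0.0105492
  P(Z=3)·p_3 = 0.15 × 0.0304049 = 0.00456073
Evidence: 0.132837 + 0.0105492 + 0.00456073 = 0.147947
P(Component 1 | data) = 0.132837 / 0.147947 ≈ 0.8979

0.8979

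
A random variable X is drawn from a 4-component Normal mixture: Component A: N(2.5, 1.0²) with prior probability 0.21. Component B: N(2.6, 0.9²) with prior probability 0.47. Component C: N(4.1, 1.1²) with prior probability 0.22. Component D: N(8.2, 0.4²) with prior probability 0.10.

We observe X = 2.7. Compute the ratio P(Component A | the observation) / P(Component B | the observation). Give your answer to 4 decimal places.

0.3966

Posterior odds = (π_i f_i(x)) / (π_j f_j(x)); the normalising sum cancels.
Component likelihoods at x = 2.7:
  f_A = 0.391043
  f_B = 0.440541
  f_C = 0.161352
  f_D = 8.79933e-42
Odds = (0.21/0.47) × (0.391043/0.440541) = 0.446809 × 0.887641 ≈ 0.3966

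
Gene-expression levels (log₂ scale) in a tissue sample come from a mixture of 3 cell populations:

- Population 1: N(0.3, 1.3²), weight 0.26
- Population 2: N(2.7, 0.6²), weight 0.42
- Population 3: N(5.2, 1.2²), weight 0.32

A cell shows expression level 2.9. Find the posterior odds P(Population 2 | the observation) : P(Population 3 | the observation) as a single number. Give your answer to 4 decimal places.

15.5853

Posterior odds = (π_i f_i(x)) / (π_j f_j(x)); the normalising sum cancels.
Normal densities:
  p_1 = 0.0415315
  p_2 = 0.628972
  p_3 = 0.0529681
0.264168 / 0.0169498 ≈ 15.5853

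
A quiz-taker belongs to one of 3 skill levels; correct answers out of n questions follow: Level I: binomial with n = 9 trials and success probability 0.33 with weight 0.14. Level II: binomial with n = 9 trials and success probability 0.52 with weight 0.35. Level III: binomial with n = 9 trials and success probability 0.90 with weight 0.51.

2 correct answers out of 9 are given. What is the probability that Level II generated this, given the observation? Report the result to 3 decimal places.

By Bayes' theorem, P(k | x) = π_k f_k(x) / Σ_j π_j f_j(x).
Evaluate each component's likelihood at the observed value:
  L_I = C(9,2)·0.33^2·0.67^7 = 36·0.1089·0.0606071 = 0.237604
  L_II = C(9,2)·0.52^2·0.48^7 = 36·0.2704·0.00587068 = 0.0571476
  L_III = C(9,2)·0.90^2·0.10^7 = 36·0.81·1e-07 = 2.916e-06
Weight by the priors:
  π_I·L_I = 0.14 × 0.237604 = 0.0332646
  π_II·L_II = 0.35 × 0.0571476 = 0.0200017
  π_III·L_III = 0.51 × 2.916e-06 = 1.48716e-06
Evidence: 0.0332646 + 0.0200017 + 1.48716e-06 = 0.0532677
P(Level II | data) = 0.0200017 / 0.0532677 ≈ 0.375

0.375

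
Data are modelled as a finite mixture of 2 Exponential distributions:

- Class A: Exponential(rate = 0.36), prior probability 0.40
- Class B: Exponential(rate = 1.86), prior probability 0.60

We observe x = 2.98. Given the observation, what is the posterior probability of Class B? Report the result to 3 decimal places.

0.081

By Bayes' theorem, P(k | x) = P(Z=k) f_k(x) / Σ_j P(Z=j) f_j(x).
Evaluate each component's likelihood at the observed value:
  f_A = 0.36·e^(−0.36·2.98) = 0.36·e^(−1.0728) = 0.123138
  f_B = 1.86·e^(−1.86·2.98) = 1.86·e^(−5.5428) = 0.00728292
Weight by the priors:
  P(Z=A)·f_A = 0.40 × 0.123138 = 0.0492551
  P(Z=B)·f_B = 0.60 × 0.00728292 = 0.00436975
Sum: 0.0492551 + 0.00436975 = 0.0536249
Responsibility of Class B: 0.00436975 / 0.0536249 ≈ 0.081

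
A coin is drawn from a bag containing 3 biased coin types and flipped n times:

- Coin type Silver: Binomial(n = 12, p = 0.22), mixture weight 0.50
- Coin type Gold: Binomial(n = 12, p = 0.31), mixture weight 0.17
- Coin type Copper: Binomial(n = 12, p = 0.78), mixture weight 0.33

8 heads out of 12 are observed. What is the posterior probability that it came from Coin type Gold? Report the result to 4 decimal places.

P(component k | x) = w_k·f_k(x) / marginal(x), where marginal(x) = Σ_j w_j·f_j(x).
Component likelihoods at x = 8 heads out of 12:
  L_Silver = C(12,8)·0.22^8·0.78^4 = 495·5.48759e-06·0.370151 = 0.00100546
  L_Gold = C(12,8)·0.31^8·0.69^4 = 495·8.52891e-05·0.226671 = 0.00956963
  L_Copper = C(12,8)·0.78^8·0.22^4 = 495·0.137011·0.00234256 = 0.158874
Multiply by the mixture weights:
  w_Silver·L_Silver = 0.50 × 0.00100546 = 0.00050273
  w_Gold·L_Gold = 0.17 × 0.00956963 = 0.00162684
  w_Copper·L_Copper = 0.33 × 0.158874 = 0.0524284
Denominator: 0.00050273 + 0.00162684 + 0.0524284 = 0.054558
So the posterior for Coin type Gold is 0.00162684 / 0.054558 ≈ 0.0298.

0.0298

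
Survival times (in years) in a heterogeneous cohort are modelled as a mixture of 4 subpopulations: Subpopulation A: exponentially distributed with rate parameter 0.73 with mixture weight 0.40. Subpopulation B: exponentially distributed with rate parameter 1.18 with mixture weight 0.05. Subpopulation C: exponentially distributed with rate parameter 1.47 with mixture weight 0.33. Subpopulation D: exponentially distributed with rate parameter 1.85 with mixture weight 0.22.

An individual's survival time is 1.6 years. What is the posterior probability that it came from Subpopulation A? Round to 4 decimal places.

P(component k | x) = π_k·f_k(x) / marginal(x), where marginal(x) = Σ_j π_j·f_j(x).
Evaluate each component's likelihood at the observed value:
  f_A = 0.227021
  f_B = 0.178622
  f_C = 0.139913
  f_D = 0.095865
Prior × likelihood for each component:
  π_A·f_A = 0.40 × 0.227021 = 0.0908086
  π_B·f_B = 0.05 × 0.178622 = 0.00893108
  π_C·f_C = 0.33 × 0.139913 = 0.0461711
  π_D·f_D = 0.22 × 0.095865 = 0.0210903
Evidence: 0.0908086 + 0.00893108 + 0.0461711 + 0.0210903 = 0.167001
P(Subpopulation A | x) ≈ 0.5438

0.5438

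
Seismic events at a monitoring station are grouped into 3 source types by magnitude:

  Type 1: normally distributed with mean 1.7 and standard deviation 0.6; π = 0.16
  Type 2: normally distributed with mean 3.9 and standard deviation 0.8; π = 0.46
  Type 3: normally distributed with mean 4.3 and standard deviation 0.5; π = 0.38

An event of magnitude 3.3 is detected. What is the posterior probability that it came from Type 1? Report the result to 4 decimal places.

The responsibility of component k is P(Z=k) f_k(x) divided by Σ_j P(Z=j) f_j(x).
Component likelihoods at x = 3.3:
  L_1 = (1/(0.6·√(2π)))·exp(−(3.3−1.7)²/(2·0.6²)) = 0.664904·exp(-3.55556) = 0.0189933
  L_2 = (1/(0.8·√(2π)))·exp(−(3.3−3.9)²/(2·0.8²)) = 0.498678·exp(-0.28125) = 0.376422
  L_3 = (1/(0.5·√(2π)))·exp(−(3.3−4.3)²/(2·0.5²)) = 0.797885·exp(-2.00000) = 0.107982
Unnormalised posteriors:
  P(Z=1)·L_1 = 0.16 × 0.0189933 = 0.00303893
  P(Z=2)·L_2 = 0.46 × 0.376422 = 0.173154
  P(Z=3)·L_3 = 0.38 × 0.107982 = 0.0410331
Sum: 0.00303893 + 0.173154 + 0.0410331 = 0.217226
P(Type 1 | 3.3) ≈ 0.0140

0.0140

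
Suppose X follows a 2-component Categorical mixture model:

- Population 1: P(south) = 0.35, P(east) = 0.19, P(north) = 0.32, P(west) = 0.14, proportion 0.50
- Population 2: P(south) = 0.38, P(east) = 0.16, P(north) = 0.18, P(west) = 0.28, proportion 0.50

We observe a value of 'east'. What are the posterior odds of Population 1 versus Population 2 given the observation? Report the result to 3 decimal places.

Since P(k|x) ∝ P(Z=k) f_k(x), the posterior odds are P(Z=i) f_i(x) / (P(Z=j) f_j(x)).
Evaluate each component's likelihood at the observed value:
  L_1 = 0.19
  L_2 = 0.16
0.095 / 0.08 ≈ 1.188

1.188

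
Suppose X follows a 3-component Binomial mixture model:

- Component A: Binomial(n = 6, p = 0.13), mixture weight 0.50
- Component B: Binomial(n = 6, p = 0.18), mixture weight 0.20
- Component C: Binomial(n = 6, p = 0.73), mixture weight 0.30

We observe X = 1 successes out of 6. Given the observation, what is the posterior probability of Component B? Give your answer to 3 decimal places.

0.290

The responsibility of component k is π_k f_k(x) divided by Σ_j π_j f_j(x).
Component likelihoods at x = 1 successes out of 6:
  f_A = 0.388768
  f_B = 0.400399
  f_C = 0.00628482
Unnormalised posteriors:
  π_A·f_A = 0.50 × 0.388768 = 0.194384
  π_B·f_B = 0.20 × 0.400399 = 0.0800798
  π_C·f_C = 0.30 × 0.00628482 = 0.00188545
Sum: 0.194384 + 0.0800798 + 0.00188545 = 0.276349
So the posterior for Component B is 0.0800798 / 0.276349 ≈ 0.290.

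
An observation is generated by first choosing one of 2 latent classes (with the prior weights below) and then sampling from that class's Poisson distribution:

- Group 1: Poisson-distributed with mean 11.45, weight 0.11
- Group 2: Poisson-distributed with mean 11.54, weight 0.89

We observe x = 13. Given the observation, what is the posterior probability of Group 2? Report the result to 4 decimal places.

0.8911

The responsibility of component k is w_k f_k(x) divided by Σ_j w_j f_j(x).
Component likelihoods at x = 13:
  p_1 = 0.0994304
  p_2 = 0.100609
Prior × likelihood for each component:
  w_1·p_1 = 0.11 × 0.0994304 = 0.0109373
  w_2·p_2 = 0.89 × 0.100609 = 0.089542
Denominator: 0.0109373 + 0.089542 = 0.100479
P(Group 2 | 13) = 0.089542 / 0.100479 ≈ 0.8911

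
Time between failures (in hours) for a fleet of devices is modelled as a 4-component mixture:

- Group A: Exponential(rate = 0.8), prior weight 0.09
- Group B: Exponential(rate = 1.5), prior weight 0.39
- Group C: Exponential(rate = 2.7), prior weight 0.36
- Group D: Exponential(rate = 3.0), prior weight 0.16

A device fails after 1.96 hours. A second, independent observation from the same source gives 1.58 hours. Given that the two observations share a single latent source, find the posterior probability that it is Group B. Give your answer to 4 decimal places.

The responsibility of component k is π_k f_k(x) divided by Σ_j π_j f_j(x).
Since both observations come from the same component, the likelihood for component k is f_k(x₁)·f_k(x₂).
  f_A = [0.8·e^(−0.8·1.96) = 0.8·e^(−1.5680) = 0.166769] × [0.226017] = 0.0376928
  f_B = [1.5·e^(−1.5·1.96) = 1.5·e^(−2.9400) = 0.0792986] × [0.140221] = 0.0111193
  f_C = [2.7·e^(−2.7·1.96) = 2.7·e^(−5.2920) = 0.0135856] × [0.0379021] = 0.000514921
  f_D = [3.0·e^(−3.0·1.96) = 3.0·e^(−5.8800) = 0.00838436] × [0.0262159] = 0.000219804
Unnormalised posteriors:
  π_A·f_A = 0.09 × 0.0376928 = 0.00339235
  π_B·f_B = 0.39 × 0.0111193 = 0.00433654
  π_C·f_C = 0.36 × 0.000514921 = 0.000185372
  π_D·f_D = 0.16 × 0.000219804 = 3.51686e-05
Marginal: 0.00339235 + 0.00433654 + 0.000185372 + 3.51686e-05 = 0.00794943
Responsibility of Group B: 0.00433654 / 0.00794943 ≈ 0.5455

0.5455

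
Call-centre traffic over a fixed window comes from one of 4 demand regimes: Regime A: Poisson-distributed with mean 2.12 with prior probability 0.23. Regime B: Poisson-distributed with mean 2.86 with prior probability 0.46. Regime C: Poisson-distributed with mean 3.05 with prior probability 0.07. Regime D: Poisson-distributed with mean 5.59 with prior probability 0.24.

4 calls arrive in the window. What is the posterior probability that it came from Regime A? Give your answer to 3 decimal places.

Apply Bayes' rule: the posterior for each component is proportional to its prior times its likelihood at x.
Component likelihoods at x = 4 calls:
  f_A = 0.101025
  f_B = 0.159651
  f_C = 0.170761
  f_D = 0.15196
Prior × likelihood for each component:
  w_A·f_A = 0.23 × 0.101025 = 0.0232357
  w_B·f_B = 0.46 × 0.159651 = 0.0734393
  w_C·f_C = 0.07 × 0.170761 = 0.0119533
  w_D·f_D = 0.24 × 0.15196 = 0.0364704
Evidence: 0.0232357 + 0.0734393 + 0.0119533 + 0.0364704 = 0.145099
So the posterior for Regime A is 0.0232357 / 0.145099 ≈ 0.160.

0.160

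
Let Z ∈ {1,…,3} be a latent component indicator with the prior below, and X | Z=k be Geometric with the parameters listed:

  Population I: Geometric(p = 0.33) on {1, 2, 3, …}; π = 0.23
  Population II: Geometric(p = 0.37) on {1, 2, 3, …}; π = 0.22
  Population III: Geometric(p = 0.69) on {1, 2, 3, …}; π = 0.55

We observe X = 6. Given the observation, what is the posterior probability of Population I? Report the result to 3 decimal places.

Posterior ∝ prior × likelihood, so P(k | x) ∝ π_k f_k(x); normalise over all components.
Geometric probabilities:
  f_I = 0.0445541
  f_II = 0.0367202
  f_III = 0.00197541
Weight by the priors:
  π_I·f_I = 0.23 × 0.0445541 = 0.0102474
  π_II·f_II = 0.22 × 0.0367202 = 0.00807843
  π_III·f_III = 0.55 × 0.00197541 = 0.00108648
Normaliser: 0.0102474 + 0.00807843 + 0.00108648 = 0.0194124
P(Population I | 6) ≈ 0.528

0.528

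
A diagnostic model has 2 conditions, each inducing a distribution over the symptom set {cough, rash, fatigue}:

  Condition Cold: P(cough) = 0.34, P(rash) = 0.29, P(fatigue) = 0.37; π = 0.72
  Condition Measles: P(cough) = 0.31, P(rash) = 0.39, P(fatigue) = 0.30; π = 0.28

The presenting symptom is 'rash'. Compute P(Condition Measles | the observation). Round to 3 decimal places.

0.343

The responsibility of component k is π_k f_k(x) divided by Σ_j π_j f_j(x).
Evaluate each component's likelihood at the observed value:
  L_Cold = P(rash | comp) = 0.29
  L_Measles = P(rash | comp) = 0.39
Weight by the priors:
  π_Cold·L_Cold = 0.72 × 0.29 = 0.2088
  π_Measles·L_Measles = 0.28 × 0.39 = 0.1092
Normaliser: 0.2088 + 0.1092 = 0.318
So the posterior for Condition Measles is 0.1092 / 0.318 ≈ 0.343.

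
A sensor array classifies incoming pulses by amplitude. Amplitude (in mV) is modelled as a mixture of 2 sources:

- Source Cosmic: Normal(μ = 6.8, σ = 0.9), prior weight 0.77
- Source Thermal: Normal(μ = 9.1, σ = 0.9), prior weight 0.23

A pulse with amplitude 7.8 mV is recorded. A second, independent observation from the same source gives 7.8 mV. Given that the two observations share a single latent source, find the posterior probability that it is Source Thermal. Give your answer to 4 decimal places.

Posterior ∝ prior × likelihood, so P(k | x) ∝ w_k f_k(x); normalise over all components.
Since both observations come from the same component, the likelihood for component k is f_k(x₁)·f_k(x₂).
  p_Cosmic = [(1/(0.9·√(2π)))·exp(−(7.8−6.8)²/(2·0.9²)) = 0.443269·exp(-0.61728) = 0.239103] × [0.239103] = 0.0571701
  p_Thermal = [(1/(0.9·√(2π)))·exp(−(7.8−9.1)²/(2·0.9²)) = 0.443269·exp(-1.04321) = 0.156173] × [0.156173] = 0.0243902
Multiply by the mixture weights:
  w_Cosmic·p_Cosmic = 0.77 × 0.0571701 = 0.044021
  w_Thermal·p_Thermal = 0.23 × 0.0243902 = 0.00560974
Sum: 0.044021 + 0.00560974 = 0.0496307
Responsibility of Source Thermal: 0.00560974 / 0.0496307 ≈ 0.1130

0.1130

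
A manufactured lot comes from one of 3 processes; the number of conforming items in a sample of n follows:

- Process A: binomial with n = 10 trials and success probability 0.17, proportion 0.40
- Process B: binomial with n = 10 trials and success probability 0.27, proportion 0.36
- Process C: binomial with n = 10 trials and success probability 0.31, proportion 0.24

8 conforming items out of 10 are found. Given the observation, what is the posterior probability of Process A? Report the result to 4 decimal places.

0.0125

Apply Bayes' rule: the posterior for each component is proportional to its prior times its likelihood at x.
Binomial probabilities:
  p_A = C(10,8)·0.17^8·0.83^2 = 45·6.97576e-07·0.6889 = 2.16252e-05
  p_B = C(10,8)·0.27^8·0.73^2 = 45·2.8243e-05·0.5329 = 0.00067728
  p_C = C(10,8)·0.31^8·0.69^2 = 45·8.52891e-05·0.4761 = 0.00182728
Multiply by the mixture weights:
  π_A·p_A = 0.40 × 2.16252e-05 = 8.65008e-06
  π_B·p_B = 0.36 × 0.00067728 = 0.000243821
  π_C·p_C = 0.24 × 0.00182728 = 0.000438546
Normaliser: 8.65008e-06 + 0.000243821 + 0.000438546 = 0.000691017
So the posterior for Process A is 8.65008e-06 / 0.000691017 ≈ 0.0125.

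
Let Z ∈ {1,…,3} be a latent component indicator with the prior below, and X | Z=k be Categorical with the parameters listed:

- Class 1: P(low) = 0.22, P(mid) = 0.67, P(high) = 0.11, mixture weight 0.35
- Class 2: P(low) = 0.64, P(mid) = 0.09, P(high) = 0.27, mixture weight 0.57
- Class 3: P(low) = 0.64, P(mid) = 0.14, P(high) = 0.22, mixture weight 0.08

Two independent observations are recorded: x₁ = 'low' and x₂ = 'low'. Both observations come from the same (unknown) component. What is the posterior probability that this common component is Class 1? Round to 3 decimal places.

0.060

The responsibility of component k is P(Z=k) f_k(x) divided by Σ_j P(Z=j) f_j(x).
Since both observations come from the same component, the likelihood for component k is f_k(x₁)·f_k(x₂).
  f_1 = [P(low | comp) = 0.22] × [0.22] = 0.0484
  f_2 = [P(low | comp) = 0.64] × [0.64] = 0.4096
  f_3 = [P(low | comp) = 0.64] × [0.64] = 0.4096
Prior × likelihood for each component:
  P(Z=1)·f_1 = 0.35 × 0.0484 = 0.01694
  P(Z=2)·f_2 = 0.57 × 0.4096 = 0.233472
  P(Z=3)·f_3 = 0.08 × 0.4096 = 0.032768
Sum: 0.01694 + 0.233472 + 0.032768 = 0.28318
P(Class 1 | x₁,x₂) = 0.01694 / 0.28318 ≈ 0.060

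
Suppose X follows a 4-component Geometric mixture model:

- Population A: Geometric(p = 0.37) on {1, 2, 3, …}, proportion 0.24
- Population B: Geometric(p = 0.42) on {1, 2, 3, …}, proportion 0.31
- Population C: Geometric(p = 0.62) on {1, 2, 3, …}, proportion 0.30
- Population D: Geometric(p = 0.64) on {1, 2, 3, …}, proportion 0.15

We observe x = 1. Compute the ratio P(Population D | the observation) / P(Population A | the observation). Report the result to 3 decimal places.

1.081

Only the two components matter; the odds are (P(Z=i) f_i(x)) / (P(Z=j) f_j(x)).
Component likelihoods at x = 1:
  L_A = 0.37·(1−0.37)^0 = 0.37·1 = 0.37
  L_B = 0.42·(1−0.42)^0 = 0.42·1 = 0.42
  L_C = 0.62·(1−0.62)^0 = 0.62·1 = 0.62
  L_D = 0.64·(1−0.64)^0 = 0.64·1 = 0.64
Posterior odds = (P(Z=D)·L_D) / (P(Z=A)·L_A) = (0.15·0.64) / (0.24·0.37) = 0.096 / 0.0888 ≈ 1.081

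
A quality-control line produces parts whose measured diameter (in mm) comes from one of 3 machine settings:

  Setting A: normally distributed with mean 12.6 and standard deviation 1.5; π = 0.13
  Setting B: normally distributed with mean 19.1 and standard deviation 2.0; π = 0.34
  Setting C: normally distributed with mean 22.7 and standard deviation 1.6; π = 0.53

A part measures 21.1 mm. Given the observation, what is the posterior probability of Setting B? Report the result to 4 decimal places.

0.3392

Posterior ∝ prior × likelihood, so P(k | x) ∝ π_k f_k(x); normalise over all components.
Evaluate each component's likelihood at the observed value:
  f_A = 2.83126e-08
  f_B = 0.120985
  f_C = 0.151232
Multiply by the mixture weights:
  π_A·f_A = 0.13 × 2.83126e-08 = 3.68064e-09
  π_B·f_B = 0.34 × 0.120985 = 0.041135
  π_C·f_C = 0.53 × 0.151232 = 0.0801528
Normaliser: 3.68064e-09 + 0.041135 + 0.0801528 = 0.121288
P(Setting B | the observation) = 0.041135 / 0.121288 ≈ 0.3392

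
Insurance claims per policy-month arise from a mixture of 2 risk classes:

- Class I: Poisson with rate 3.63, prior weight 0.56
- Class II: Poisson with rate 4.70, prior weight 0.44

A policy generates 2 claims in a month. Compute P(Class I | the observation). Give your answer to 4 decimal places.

Apply Bayes' rule: the posterior for each component is proportional to its prior times its likelihood at x.
Evaluate each component's likelihood at the observed value:
  p_I = e^(−3.63)·3.63^2/2! = 0.174701
  p_II = e^(−4.70)·4.70^2/2! = 0.100457
Multiply by the mixture weights:
  P(Z=I)·p_I = 0.56 × 0.174701 = 0.0978323
  P(Z=II)·p_II = 0.44 × 0.100457 = 0.0442012
Marginal: 0.0978323 + 0.0442012 = 0.142034
P(Class I | 2 claims) ≈ 0.6888

0.6888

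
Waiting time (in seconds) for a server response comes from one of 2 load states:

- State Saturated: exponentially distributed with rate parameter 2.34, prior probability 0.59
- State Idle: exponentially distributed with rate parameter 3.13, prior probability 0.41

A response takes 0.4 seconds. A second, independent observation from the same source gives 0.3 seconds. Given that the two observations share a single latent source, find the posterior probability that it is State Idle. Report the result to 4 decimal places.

0.4170

The responsibility of component k is P(Z=k) f_k(x) divided by Σ_j P(Z=j) f_j(x).
Since both observations come from the same component, the likelihood for component k is f_k(x₁)·f_k(x₂).
  L_Saturated = [0.917733] × [1.15969] = 1.06428
  L_Idle = [0.894968] × [1.22389] = 1.09534
Unnormalised posteriors:
  P(Z=Saturated)·L_Saturated = 0.59 × 1.06428 = 0.627927
  P(Z=Idle)·L_Idle = 0.41 × 1.09534 = 0.44909
Normaliser: 0.627927 + 0.44909 = 1.07702
P(State Idle | x) ≈ 0.4170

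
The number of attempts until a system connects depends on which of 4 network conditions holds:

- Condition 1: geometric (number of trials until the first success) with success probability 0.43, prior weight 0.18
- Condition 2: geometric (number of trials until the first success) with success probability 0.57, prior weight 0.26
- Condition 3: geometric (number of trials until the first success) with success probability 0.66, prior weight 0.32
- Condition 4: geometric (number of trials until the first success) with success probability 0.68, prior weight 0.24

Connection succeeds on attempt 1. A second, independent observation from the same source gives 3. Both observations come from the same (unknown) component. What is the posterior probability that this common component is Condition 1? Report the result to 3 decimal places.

0.201

Posterior ∝ prior × likelihood, so P(k | x) ∝ π_k f_k(x); normalise over all components.
Since both observations come from the same component, the likelihood for component k is f_k(x₁)·f_k(x₂).
  p_1 = [0.43·(1−0.43)^0 = 0.43·1 = 0.43] × [0.139707] = 0.060074
  p_2 = [0.57·(1−0.57)^0 = 0.57·1 = 0.57] × [0.105393] = 0.060074
  p_3 = [0.66·(1−0.66)^0 = 0.66·1 = 0.66] × [0.076296] = 0.0503554
  p_4 = [0.68·(1−0.68)^0 = 0.68·1 = 0.68] × [0.069632] = 0.0473498
Unnormalised posteriors:
  π_1·p_1 = 0.18 × 0.060074 = 0.0108133
  π_2·p_2 = 0.26 × 0.060074 = 0.0156192
  π_3·p_3 = 0.32 × 0.0503554 = 0.0161137
  π_4·p_4 = 0.24 × 0.0473498 = 0.0113639
Normaliser: 0.0108133 + 0.0156192 + 0.0161137 + 0.0113639 = 0.0539102
P(Condition 1 | x) = 0.0108133 / 0.0539102 ≈ 0.201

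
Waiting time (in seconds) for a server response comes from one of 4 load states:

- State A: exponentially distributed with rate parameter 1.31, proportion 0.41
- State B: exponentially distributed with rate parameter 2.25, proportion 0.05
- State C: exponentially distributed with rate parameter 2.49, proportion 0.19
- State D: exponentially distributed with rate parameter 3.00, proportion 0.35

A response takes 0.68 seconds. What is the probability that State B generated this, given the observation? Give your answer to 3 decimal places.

0.052

P(component k | x) = w_k·f_k(x) / marginal(x), where marginal(x) = Σ_j w_j·f_j(x).
Evaluate each component's likelihood at the observed value:
  p_A = 1.31·e^(−1.31·0.68) = 1.31·e^(−0.8908) = 0.537529
  p_B = 2.25·e^(−2.25·0.68) = 2.25·e^(−1.5300) = 0.487205
  p_C = 2.49·e^(−2.49·0.68) = 2.49·e^(−1.6932) = 0.457986
  p_D = 3.00·e^(−3.00·0.68) = 3.00·e^(−2.0400) = 0.390086
Weight by the priors:
  w_A·p_A = 0.41 × 0.537529 = 0.220387
  w_B·p_B = 0.05 × 0.487205 = 0.0243603
  w_C·p_C = 0.19 × 0.457986 = 0.0870173
  w_D·p_D = 0.35 × 0.390086 = 0.13653
Denominator: 0.220387 + 0.0243603 + 0.0870173 + 0.13653 = 0.468295
Responsibility of State B: 0.0243603 / 0.468295 ≈ 0.052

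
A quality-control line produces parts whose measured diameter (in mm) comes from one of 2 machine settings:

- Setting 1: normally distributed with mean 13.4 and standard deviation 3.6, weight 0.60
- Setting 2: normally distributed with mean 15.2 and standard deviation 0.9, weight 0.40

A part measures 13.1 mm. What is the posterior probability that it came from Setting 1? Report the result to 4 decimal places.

The responsibility of component k is π_k f_k(x) divided by Σ_j π_j f_j(x).
Evaluate each component's likelihood at the observed value:
  f_1 = (1/(3.6·√(2π)))·exp(−(13.1−13.4)²/(2·3.6²)) = 0.110817·exp(-0.00347) = 0.110433
  f_2 = (1/(0.9·√(2π)))·exp(−(13.1−15.2)²/(2·0.9²)) = 0.443269·exp(-2.72222) = 0.0291354
Prior × likelihood for each component:
  π_1·f_1 = 0.60 × 0.110433 = 0.0662599
  π_2·f_2 = 0.40 × 0.0291354 = 0.0116542
Normaliser: 0.0662599 + 0.0116542 = 0.0779141
Responsibility of Setting 1: 0.0662599 / 0.0779141 ≈ 0.8504

0.8504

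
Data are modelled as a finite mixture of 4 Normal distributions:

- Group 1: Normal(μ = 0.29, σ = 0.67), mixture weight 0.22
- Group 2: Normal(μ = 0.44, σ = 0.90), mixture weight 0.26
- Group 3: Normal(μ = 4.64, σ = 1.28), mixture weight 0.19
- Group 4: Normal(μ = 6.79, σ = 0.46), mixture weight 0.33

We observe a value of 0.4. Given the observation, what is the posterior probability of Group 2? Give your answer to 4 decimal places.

By Bayes' theorem, P(k | x) = P(Z=k) f_k(x) / Σ_j P(Z=j) f_j(x).
Evaluate each component's likelihood at the observed value:
  p_1 = 0.587465
  p_2 = 0.442832
  p_3 = 0.00129127
  p_4 = 1.08545e-42
Unnormalised posteriors:
  P(Z=1)·p_1 = 0.22 × 0.587465 = 0.129242
  P(Z=2)·p_2 = 0.26 × 0.442832 = 0.115136
  P(Z=3)·p_3 = 0.19 × 0.00129127 = 0.000245342
  P(Z=4)·p_4 = 0.33 × 1.08545e-42 = 3.58199e-43
Denominator: 0.129242 + 0.115136 + 0.000245342 + 3.58199e-43 = 0.244624
P(Group 2 | the observation) = 0.115136 / 0.244624 ≈ 0.4707

0.4707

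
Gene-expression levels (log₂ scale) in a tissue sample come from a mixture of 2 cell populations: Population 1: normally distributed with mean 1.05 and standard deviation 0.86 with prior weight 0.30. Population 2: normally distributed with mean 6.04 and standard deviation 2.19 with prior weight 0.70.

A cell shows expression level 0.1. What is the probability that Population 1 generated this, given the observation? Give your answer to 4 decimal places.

0.9591

Posterior ∝ prior × likelihood, so P(k | x) ∝ w_k f_k(x); normalise over all components.
Evaluate each component's likelihood at the observed value:
  L_1 = 0.252021
  L_2 = 0.00460228
Prior × likelihood for each component:
  w_1·L_1 = 0.30 × 0.252021 = 0.0756063
  w_2·L_2 = 0.70 × 0.00460228 = 0.0032216
Evidence: 0.0756063 + 0.0032216 = 0.0788279
P(Population 1 | the observation) ≈ 0.9591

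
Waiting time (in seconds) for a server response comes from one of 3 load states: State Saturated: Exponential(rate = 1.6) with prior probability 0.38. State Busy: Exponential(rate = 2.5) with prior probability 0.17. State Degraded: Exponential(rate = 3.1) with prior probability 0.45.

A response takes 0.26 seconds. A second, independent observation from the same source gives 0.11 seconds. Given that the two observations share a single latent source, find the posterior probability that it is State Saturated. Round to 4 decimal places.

0.2307

The responsibility of component k is π_k f_k(x) divided by Σ_j π_j f_j(x).
Since both observations come from the same component, the likelihood for component k is f_k(x₁)·f_k(x₂).
  p_Saturated = [1.05549] × [1.34179] = 1.41624
  p_Busy = [1.30511] × [1.89893] = 2.47832
  p_Degraded = [1.38459] × [2.20428] = 3.05202
Prior × likelihood for each component:
  π_Saturated·p_Saturated = 0.38 × 1.41624 = 0.538172
  π_Busy·p_Busy = 0.17 × 2.47832 = 0.421315
  π_Degraded·p_Degraded = 0.45 × 3.05202 = 1.37341
Normaliser: 0.538172 + 0.421315 + 1.37341 = 2.3329
P(State Saturated | x₁, x₂) = 0.538172 / 2.3329 ≈ 0.2307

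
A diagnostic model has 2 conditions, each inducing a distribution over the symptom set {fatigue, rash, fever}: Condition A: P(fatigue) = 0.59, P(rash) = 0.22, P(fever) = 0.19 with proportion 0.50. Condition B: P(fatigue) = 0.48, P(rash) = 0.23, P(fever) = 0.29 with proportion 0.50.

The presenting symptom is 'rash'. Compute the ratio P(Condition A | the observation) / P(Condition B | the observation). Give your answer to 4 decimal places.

0.9565

The posterior odds equal the prior odds times the likelihood ratio: (w_i/w_j)·(f_i(x)/f_j(x)).
Categorical probabilities:
  f_A = P(rash | comp) = 0.22
  f_B = P(rash | comp) = 0.23
0.11 / 0.115 ≈ 0.9565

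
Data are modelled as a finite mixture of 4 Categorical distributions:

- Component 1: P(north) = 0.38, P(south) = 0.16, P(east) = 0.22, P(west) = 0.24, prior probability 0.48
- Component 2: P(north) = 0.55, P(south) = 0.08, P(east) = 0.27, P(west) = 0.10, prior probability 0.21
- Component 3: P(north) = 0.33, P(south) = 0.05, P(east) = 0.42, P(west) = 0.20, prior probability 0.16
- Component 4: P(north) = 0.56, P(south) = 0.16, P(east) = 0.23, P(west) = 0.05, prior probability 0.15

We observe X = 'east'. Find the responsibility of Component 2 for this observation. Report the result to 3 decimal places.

0.215

Posterior ∝ prior × likelihood, so P(k | x) ∝ π_k f_k(x); normalise over all components.
Categorical probabilities:
  f_1 = P(east | comp) = 0.22
  f_2 = P(east | comp) = 0.27
  f_3 = P(east | comp) = 0.42
  f_4 = P(east | comp) = 0.23
Multiply by the mixture weights:
  π_1·f_1 = 0.48 × 0.22 = 0.1056
  π_2·f_2 = 0.21 × 0.27 = 0.0567
  π_3·f_3 = 0.16 × 0.42 = 0.0672
  π_4·f_4 = 0.15 × 0.23 = 0.0345
Sum: 0.1056 + 0.0567 + 0.0672 + 0.0345 = 0.264
So the posterior for Component 2 is 0.0567 / 0.264 ≈ 0.215.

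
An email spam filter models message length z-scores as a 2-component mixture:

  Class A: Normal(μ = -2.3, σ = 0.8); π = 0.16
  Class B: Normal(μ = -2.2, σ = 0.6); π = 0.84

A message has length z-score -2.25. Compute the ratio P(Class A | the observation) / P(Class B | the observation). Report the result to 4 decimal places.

0.1431

Since P(k|x) ∝ w_k f_k(x), the posterior odds are w_i f_i(x) / (w_j f_j(x)).
Component likelihoods at x = -2.25:
  p_A = (1/(0.8·√(2π)))·exp(−(-2.25−-2.3)²/(2·0.8²)) = 0.498678·exp(-0.00195) = 0.497705
  p_B = (1/(0.6·√(2π)))·exp(−(-2.25−-2.2)²/(2·0.6²)) = 0.664904·exp(-0.00347) = 0.662599
Odds = (0.16/0.84) × (0.497705/0.662599) = 0.190476 × 0.75114 ≈ 0.1431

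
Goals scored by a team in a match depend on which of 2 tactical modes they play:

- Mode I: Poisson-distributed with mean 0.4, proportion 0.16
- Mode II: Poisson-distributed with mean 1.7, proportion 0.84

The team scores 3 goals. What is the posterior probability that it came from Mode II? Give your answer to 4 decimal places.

0.9910

The responsibility of component k is w_k f_k(x) divided by Σ_j w_j f_j(x).
Component likelihoods at x = 3 goals:
  f_I = e^(−0.4)·0.4^3/3! = 0.00715008
  f_II = e^(−1.7)·1.7^3/3! = 0.149587
Prior × likelihood for each component:
  w_I·f_I = 0.16 × 0.00715008 = 0.00114401
  w_II·f_II = 0.84 × 0.149587 = 0.125653
Sum: 0.00114401 + 0.125653 = 0.126797
P(Mode II | x) = 0.125653 / 0.126797 ≈ 0.9910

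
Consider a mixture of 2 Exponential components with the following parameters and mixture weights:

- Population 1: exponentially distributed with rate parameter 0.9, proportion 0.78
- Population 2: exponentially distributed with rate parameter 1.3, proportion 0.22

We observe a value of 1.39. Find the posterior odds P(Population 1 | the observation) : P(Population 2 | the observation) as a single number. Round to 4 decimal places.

4.2800

Posterior odds = (π_i f_i(x)) / (π_j f_j(x)); the normalising sum cancels.
Component likelihoods at x = 1.39:
  f_1 = 0.9·e^(−0.9·1.39) = 0.9·e^(−1.2510) = 0.257597
  f_2 = 1.3·e^(−1.3·1.39) = 1.3·e^(−1.8070) = 0.21339
0.200925 / 0.0469457 ≈ 4.2800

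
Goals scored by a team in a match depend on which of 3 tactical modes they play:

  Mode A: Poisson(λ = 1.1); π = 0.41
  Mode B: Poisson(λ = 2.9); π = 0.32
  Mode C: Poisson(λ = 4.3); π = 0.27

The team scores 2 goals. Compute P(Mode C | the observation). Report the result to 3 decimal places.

By Bayes' theorem, P(k | x) = π_k f_k(x) / Σ_j π_j f_j(x).
Evaluate each component's likelihood at the observed value:
  p_A = 0.201387
  p_B = 0.231373
  p_C = 0.125441
Prior × likelihood for each component:
  π_A·p_A = 0.41 × 0.201387 = 0.0825687
  π_B·p_B = 0.32 × 0.231373 = 0.0740392
  π_C·p_C = 0.27 × 0.125441 = 0.0338692
Sum: 0.0825687 + 0.0740392 + 0.0338692 = 0.190477
So the posterior for Mode C is 0.0338692 / 0.190477 ≈ 0.178.

0.178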